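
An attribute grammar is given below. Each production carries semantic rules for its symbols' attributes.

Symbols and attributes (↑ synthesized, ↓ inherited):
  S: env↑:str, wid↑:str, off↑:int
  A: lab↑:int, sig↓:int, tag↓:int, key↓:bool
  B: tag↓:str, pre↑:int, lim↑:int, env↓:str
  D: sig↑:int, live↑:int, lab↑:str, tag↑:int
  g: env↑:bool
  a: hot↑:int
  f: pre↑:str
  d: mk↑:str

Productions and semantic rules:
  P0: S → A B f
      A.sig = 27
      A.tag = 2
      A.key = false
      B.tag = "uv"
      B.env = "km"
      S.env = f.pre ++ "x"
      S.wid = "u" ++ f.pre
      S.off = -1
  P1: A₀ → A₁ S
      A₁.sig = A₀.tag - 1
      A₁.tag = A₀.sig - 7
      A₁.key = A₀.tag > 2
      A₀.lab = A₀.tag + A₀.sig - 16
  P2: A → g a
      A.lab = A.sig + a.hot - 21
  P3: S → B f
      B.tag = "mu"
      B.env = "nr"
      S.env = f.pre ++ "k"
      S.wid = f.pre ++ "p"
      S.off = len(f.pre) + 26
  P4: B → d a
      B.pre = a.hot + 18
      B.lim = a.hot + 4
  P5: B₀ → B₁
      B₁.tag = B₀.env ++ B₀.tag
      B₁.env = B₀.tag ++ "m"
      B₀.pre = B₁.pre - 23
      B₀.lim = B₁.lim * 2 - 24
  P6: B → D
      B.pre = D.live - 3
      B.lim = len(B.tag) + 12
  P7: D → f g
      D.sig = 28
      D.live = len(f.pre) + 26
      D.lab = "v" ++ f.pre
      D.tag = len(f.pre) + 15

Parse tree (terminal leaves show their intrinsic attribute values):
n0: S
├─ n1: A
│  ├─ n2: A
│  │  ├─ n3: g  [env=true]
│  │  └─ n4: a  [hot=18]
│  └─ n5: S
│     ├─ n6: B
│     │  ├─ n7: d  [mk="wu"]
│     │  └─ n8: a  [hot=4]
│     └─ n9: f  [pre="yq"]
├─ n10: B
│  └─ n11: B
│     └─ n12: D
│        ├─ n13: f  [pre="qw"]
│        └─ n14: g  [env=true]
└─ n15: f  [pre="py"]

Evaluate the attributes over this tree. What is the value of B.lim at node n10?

1. n1.sig = 27  [27]
2. n1.tag = 2  [2]
3. n1.key = false  [false]
4. n2.sig = 1  [A₀.tag - 1]
5. n2.tag = 20  [A₀.sig - 7]
6. n2.key = false  [A₀.tag > 2]
7. n3.env = true  [terminal]
8. n4.hot = 18  [terminal]
9. n2.lab = -2  [A.sig + a.hot - 21]
10. n6.tag = "mu"  ["mu"]
11. n6.env = "nr"  ["nr"]
12. n7.mk = "wu"  [terminal]
13. n8.hot = 4  [terminal]
14. n6.pre = 22  [a.hot + 18]
15. n6.lim = 8  [a.hot + 4]
16. n9.pre = "yq"  [terminal]
17. n5.env = "yqk"  [f.pre ++ "k"]
18. n5.wid = "yqp"  [f.pre ++ "p"]
19. n5.off = 28  [len(f.pre) + 26]
20. n1.lab = 13  [A₀.tag + A₀.sig - 16]
21. n10.tag = "uv"  ["uv"]
22. n10.env = "km"  ["km"]
23. n11.tag = "kmuv"  [B₀.env ++ B₀.tag]
24. n11.env = "uvm"  [B₀.tag ++ "m"]
25. n13.pre = "qw"  [terminal]
26. n14.env = true  [terminal]
27. n12.sig = 28  [28]
28. n12.live = 28  [len(f.pre) + 26]
29. n12.lab = "vqw"  ["v" ++ f.pre]
30. n12.tag = 17  [len(f.pre) + 15]
31. n11.pre = 25  [D.live - 3]
32. n11.lim = 16  [len(B.tag) + 12]
33. n10.pre = 2  [B₁.pre - 23]
34. n10.lim = 8  [B₁.lim * 2 - 24]
35. n15.pre = "py"  [terminal]
36. n0.env = "pyx"  [f.pre ++ "x"]
37. n0.wid = "upy"  ["u" ++ f.pre]
38. n0.off = -1  [-1]

8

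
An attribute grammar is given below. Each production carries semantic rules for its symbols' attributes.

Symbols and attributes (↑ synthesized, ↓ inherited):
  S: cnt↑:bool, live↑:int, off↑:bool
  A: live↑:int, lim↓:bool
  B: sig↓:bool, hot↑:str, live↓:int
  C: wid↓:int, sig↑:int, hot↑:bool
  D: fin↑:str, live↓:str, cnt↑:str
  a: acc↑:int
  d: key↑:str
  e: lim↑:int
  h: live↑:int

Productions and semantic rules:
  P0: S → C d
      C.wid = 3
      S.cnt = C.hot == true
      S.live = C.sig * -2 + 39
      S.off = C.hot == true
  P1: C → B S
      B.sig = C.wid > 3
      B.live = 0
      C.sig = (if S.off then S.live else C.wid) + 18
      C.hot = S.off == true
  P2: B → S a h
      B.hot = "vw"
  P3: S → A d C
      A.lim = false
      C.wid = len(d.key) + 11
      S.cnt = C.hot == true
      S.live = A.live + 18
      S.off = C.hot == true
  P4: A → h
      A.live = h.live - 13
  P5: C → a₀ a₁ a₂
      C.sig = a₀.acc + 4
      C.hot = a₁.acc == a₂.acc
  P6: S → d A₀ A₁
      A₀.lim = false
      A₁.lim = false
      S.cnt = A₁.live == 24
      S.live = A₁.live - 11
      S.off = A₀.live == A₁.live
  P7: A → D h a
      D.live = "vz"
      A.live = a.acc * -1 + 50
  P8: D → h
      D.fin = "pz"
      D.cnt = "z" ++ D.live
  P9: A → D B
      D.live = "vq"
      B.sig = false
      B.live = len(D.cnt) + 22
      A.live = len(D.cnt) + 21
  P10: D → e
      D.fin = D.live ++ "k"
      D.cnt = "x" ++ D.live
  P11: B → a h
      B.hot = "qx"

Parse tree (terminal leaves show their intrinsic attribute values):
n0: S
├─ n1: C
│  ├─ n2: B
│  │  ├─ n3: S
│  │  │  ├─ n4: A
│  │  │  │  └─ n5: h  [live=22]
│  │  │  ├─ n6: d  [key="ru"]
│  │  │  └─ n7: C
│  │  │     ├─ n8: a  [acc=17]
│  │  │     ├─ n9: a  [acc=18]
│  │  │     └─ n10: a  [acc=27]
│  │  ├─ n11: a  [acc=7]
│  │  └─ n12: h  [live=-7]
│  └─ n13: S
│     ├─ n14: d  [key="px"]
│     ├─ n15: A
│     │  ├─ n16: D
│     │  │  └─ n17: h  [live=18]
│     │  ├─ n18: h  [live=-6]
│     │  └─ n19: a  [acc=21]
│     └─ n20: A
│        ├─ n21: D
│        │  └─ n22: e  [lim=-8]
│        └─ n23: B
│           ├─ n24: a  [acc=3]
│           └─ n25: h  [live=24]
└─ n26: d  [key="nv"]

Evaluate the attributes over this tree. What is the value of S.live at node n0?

-3

1. n1.wid = 3  [3]
2. n2.sig = false  [C.wid > 3]
3. n2.live = 0  [0]
4. n4.lim = false  [false]
5. n5.live = 22  [terminal]
6. n4.live = 9  [h.live - 13]
7. n6.key = "ru"  [terminal]
8. n7.wid = 13  [len(d.key) + 11]
9. n8.acc = 17  [terminal]
10. n9.acc = 18  [terminal]
11. n10.acc = 27  [terminal]
12. n7.sig = 21  [a₀.acc + 4]
13. n7.hot = false  [a₁.acc == a₂.acc]
14. n3.cnt = false  [C.hot == true]
15. n3.live = 27  [A.live + 18]
16. n3.off = false  [C.hot == true]
17. n11.acc = 7  [terminal]
18. n12.live = -7  [terminal]
19. n2.hot = "vw"  ["vw"]
20. n14.key = "px"  [terminal]
21. n15.lim = false  [false]
22. n16.live = "vz"  ["vz"]
23. n17.live = 18  [terminal]
24. n16.fin = "pz"  ["pz"]
25. n16.cnt = "zvz"  ["z" ++ D.live]
26. n18.live = -6  [terminal]
27. n19.acc = 21  [terminal]
28. n15.live = 29  [a.acc * -1 + 50]
29. n20.lim = false  [false]
30. n21.live = "vq"  ["vq"]
31. n22.lim = -8  [terminal]
32. n21.fin = "vqk"  [D.live ++ "k"]
33. n21.cnt = "xvq"  ["x" ++ D.live]
34. n23.sig = false  [false]
35. n23.live = 25  [len(D.cnt) + 22]
36. n24.acc = 3  [terminal]
37. n25.live = 24  [terminal]
38. n23.hot = "qx"  ["qx"]
39. n20.live = 24  [len(D.cnt) + 21]
40. n13.cnt = true  [A₁.live == 24]
41. n13.live = 13  [A₁.live - 11]
42. n13.off = false  [A₀.live == A₁.live]
43. n1.sig = 21  [(if S.off then S.live else C.wid) + 18]
44. n1.hot = false  [S.off == true]
45. n26.key = "nv"  [terminal]
46. n0.cnt = false  [C.hot == true]
47. n0.live = -3  [C.sig * -2 + 39]
48. n0.off = false  [C.hot == true]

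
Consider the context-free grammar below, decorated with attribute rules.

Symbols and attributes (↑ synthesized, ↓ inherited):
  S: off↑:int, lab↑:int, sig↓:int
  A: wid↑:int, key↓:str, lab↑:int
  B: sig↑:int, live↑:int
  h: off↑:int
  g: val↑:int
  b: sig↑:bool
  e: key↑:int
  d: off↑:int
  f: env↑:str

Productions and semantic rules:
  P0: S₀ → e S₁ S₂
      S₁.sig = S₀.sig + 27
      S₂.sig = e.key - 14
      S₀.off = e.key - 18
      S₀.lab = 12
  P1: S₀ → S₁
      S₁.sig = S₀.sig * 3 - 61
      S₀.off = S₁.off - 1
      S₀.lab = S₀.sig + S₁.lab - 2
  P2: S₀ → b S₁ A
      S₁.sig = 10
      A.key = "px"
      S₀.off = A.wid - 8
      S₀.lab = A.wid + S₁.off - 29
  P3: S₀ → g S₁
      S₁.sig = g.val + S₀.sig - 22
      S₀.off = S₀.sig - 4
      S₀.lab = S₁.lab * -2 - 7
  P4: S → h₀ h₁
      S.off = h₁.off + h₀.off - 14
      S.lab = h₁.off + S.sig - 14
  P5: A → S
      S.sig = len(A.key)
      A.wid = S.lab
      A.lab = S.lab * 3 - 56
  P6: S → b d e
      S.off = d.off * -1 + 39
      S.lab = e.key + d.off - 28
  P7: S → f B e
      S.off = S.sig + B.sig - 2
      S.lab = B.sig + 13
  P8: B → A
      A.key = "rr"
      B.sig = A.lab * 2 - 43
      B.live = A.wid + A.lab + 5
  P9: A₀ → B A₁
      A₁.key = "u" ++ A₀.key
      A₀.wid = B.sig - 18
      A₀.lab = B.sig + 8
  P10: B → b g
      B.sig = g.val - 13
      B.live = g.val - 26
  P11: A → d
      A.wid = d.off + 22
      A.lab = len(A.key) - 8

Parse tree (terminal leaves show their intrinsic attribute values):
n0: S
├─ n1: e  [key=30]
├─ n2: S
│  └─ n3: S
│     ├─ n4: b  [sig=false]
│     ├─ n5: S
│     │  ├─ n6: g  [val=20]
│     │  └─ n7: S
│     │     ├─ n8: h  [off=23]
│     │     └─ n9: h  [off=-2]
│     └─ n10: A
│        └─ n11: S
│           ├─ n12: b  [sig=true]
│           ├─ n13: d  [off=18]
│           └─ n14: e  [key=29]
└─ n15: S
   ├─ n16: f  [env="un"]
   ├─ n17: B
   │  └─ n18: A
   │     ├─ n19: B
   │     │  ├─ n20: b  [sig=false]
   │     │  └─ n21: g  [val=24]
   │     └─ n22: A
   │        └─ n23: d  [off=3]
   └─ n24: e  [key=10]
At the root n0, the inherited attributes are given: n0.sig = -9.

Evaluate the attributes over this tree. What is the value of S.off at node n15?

1. n0.sig = -9  [given at root]
2. n1.key = 30  [terminal]
3. n2.sig = 18  [S₀.sig + 27]
4. n3.sig = -7  [S₀.sig * 3 - 61]
5. n4.sig = false  [terminal]
6. n5.sig = 10  [10]
7. n6.val = 20  [terminal]
8. n7.sig = 8  [g.val + S₀.sig - 22]
9. n8.off = 23  [terminal]
10. n9.off = -2  [terminal]
11. n7.off = 7  [h₁.off + h₀.off - 14]
12. n7.lab = -8  [h₁.off + S.sig - 14]
13. n5.off = 6  [S₀.sig - 4]
14. n5.lab = 9  [S₁.lab * -2 - 7]
15. n10.key = "px"  ["px"]
16. n11.sig = 2  [len(A.key)]
17. n12.sig = true  [terminal]
18. n13.off = 18  [terminal]
19. n14.key = 29  [terminal]
20. n11.off = 21  [d.off * -1 + 39]
21. n11.lab = 19  [e.key + d.off - 28]
22. n10.wid = 19  [S.lab]
23. n10.lab = 1  [S.lab * 3 - 56]
24. n3.off = 11  [A.wid - 8]
25. n3.lab = -4  [A.wid + S₁.off - 29]
26. n2.off = 10  [S₁.off - 1]
27. n2.lab = 12  [S₀.sig + S₁.lab - 2]
28. n15.sig = 16  [e.key - 14]
29. n16.env = "un"  [terminal]
30. n18.key = "rr"  ["rr"]
31. n20.sig = false  [terminal]
32. n21.val = 24  [terminal]
33. n19.sig = 11  [g.val - 13]
34. n19.live = -2  [g.val - 26]
35. n22.key = "urr"  ["u" ++ A₀.key]
36. n23.off = 3  [terminal]
37. n22.wid = 25  [d.off + 22]
38. n22.lab = -5  [len(A.key) - 8]
39. n18.wid = -7  [B.sig - 18]
40. n18.lab = 19  [B.sig + 8]
41. n17.sig = -5  [A.lab * 2 - 43]
42. n17.live = 17  [A.wid + A.lab + 5]
43. n24.key = 10  [terminal]
44. n15.off = 9  [S.sig + B.sig - 2]
45. n15.lab = 8  [B.sig + 13]
46. n0.off = 12  [e.key - 18]
47. n0.lab = 12  [12]

9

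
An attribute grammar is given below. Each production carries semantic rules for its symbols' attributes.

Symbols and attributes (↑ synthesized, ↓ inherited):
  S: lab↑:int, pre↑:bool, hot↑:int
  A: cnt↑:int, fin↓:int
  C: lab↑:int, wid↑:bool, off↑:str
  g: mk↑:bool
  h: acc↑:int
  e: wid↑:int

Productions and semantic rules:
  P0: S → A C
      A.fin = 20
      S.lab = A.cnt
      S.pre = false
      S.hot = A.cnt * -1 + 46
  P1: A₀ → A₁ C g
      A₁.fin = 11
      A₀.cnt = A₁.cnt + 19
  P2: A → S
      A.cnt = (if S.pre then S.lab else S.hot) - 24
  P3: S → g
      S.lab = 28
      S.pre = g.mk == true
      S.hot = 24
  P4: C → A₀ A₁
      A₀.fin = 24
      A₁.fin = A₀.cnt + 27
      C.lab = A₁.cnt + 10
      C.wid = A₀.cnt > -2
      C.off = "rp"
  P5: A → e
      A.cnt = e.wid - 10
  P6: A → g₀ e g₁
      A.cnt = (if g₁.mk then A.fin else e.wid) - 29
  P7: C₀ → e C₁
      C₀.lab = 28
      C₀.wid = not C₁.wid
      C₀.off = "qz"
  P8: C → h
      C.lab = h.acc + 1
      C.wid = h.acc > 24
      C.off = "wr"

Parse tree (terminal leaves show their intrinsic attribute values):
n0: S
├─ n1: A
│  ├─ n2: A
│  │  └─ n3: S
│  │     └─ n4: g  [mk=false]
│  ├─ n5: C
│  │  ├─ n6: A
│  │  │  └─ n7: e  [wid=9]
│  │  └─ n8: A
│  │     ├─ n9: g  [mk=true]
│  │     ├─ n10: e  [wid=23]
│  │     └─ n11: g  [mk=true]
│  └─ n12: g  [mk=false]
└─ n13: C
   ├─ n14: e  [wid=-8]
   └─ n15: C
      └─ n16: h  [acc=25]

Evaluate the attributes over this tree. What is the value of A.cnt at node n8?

-3

1. n1.fin = 20  [20]
2. n2.fin = 11  [11]
3. n4.mk = false  [terminal]
4. n3.lab = 28  [28]
5. n3.pre = false  [g.mk == true]
6. n3.hot = 24  [24]
7. n2.cnt = 0  [(if S.pre then S.lab else S.hot) - 24]
8. n6.fin = 24  [24]
9. n7.wid = 9  [terminal]
10. n6.cnt = -1  [e.wid - 10]
11. n8.fin = 26  [A₀.cnt + 27]
12. n9.mk = true  [terminal]
13. n10.wid = 23  [terminal]
14. n11.mk = true  [terminal]
15. n8.cnt = -3  [(if g₁.mk then A.fin else e.wid) - 29]
16. n5.lab = 7  [A₁.cnt + 10]
17. n5.wid = true  [A₀.cnt > -2]
18. n5.off = "rp"  ["rp"]
19. n12.mk = false  [terminal]
20. n1.cnt = 19  [A₁.cnt + 19]
21. n14.wid = -8  [terminal]
22. n16.acc = 25  [terminal]
23. n15.lab = 26  [h.acc + 1]
24. n15.wid = true  [h.acc > 24]
25. n15.off = "wr"  ["wr"]
26. n13.lab = 28  [28]
27. n13.wid = false  [not C₁.wid]
28. n13.off = "qz"  ["qz"]
29. n0.lab = 19  [A.cnt]
30. n0.pre = false  [false]
31. n0.hot = 27  [A.cnt * -1 + 46]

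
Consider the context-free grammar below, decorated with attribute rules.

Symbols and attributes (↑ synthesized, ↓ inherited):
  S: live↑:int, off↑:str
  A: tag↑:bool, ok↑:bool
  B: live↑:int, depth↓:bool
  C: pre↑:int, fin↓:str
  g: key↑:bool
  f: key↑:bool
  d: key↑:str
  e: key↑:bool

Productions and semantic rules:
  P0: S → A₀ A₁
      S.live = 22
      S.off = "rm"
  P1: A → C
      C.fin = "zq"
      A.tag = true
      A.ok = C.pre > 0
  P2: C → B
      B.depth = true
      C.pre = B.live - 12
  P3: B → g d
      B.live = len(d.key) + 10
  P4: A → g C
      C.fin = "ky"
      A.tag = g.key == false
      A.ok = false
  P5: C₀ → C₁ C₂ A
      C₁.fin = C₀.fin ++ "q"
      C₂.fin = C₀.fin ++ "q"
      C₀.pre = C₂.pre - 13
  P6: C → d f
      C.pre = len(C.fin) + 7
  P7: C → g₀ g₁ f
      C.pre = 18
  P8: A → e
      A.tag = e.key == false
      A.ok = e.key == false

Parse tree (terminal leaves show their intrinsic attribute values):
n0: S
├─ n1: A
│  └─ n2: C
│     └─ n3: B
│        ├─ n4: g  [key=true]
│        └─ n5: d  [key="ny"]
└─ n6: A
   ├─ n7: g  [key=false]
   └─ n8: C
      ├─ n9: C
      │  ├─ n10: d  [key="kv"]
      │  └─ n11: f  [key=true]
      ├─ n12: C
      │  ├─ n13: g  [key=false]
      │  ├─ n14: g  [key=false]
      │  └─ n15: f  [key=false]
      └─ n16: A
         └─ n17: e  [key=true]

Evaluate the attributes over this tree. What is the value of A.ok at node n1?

false

1. n2.fin = "zq"  ["zq"]
2. n3.depth = true  [true]
3. n4.key = true  [terminal]
4. n5.key = "ny"  [terminal]
5. n3.live = 12  [len(d.key) + 10]
6. n2.pre = 0  [B.live - 12]
7. n1.tag = true  [true]
8. n1.ok = false  [C.pre > 0]
9. n7.key = false  [terminal]
10. n8.fin = "ky"  ["ky"]
11. n9.fin = "kyq"  [C₀.fin ++ "q"]
12. n10.key = "kv"  [terminal]
13. n11.key = true  [terminal]
14. n9.pre = 10  [len(C.fin) + 7]
15. n12.fin = "kyq"  [C₀.fin ++ "q"]
16. n13.key = false  [terminal]
17. n14.key = false  [terminal]
18. n15.key = false  [terminal]
19. n12.pre = 18  [18]
20. n17.key = true  [terminal]
21. n16.tag = false  [e.key == false]
22. n16.ok = false  [e.key == false]
23. n8.pre = 5  [C₂.pre - 13]
24. n6.tag = true  [g.key == false]
25. n6.ok = false  [false]
26. n0.live = 22  [22]
27. n0.off = "rm"  ["rm"]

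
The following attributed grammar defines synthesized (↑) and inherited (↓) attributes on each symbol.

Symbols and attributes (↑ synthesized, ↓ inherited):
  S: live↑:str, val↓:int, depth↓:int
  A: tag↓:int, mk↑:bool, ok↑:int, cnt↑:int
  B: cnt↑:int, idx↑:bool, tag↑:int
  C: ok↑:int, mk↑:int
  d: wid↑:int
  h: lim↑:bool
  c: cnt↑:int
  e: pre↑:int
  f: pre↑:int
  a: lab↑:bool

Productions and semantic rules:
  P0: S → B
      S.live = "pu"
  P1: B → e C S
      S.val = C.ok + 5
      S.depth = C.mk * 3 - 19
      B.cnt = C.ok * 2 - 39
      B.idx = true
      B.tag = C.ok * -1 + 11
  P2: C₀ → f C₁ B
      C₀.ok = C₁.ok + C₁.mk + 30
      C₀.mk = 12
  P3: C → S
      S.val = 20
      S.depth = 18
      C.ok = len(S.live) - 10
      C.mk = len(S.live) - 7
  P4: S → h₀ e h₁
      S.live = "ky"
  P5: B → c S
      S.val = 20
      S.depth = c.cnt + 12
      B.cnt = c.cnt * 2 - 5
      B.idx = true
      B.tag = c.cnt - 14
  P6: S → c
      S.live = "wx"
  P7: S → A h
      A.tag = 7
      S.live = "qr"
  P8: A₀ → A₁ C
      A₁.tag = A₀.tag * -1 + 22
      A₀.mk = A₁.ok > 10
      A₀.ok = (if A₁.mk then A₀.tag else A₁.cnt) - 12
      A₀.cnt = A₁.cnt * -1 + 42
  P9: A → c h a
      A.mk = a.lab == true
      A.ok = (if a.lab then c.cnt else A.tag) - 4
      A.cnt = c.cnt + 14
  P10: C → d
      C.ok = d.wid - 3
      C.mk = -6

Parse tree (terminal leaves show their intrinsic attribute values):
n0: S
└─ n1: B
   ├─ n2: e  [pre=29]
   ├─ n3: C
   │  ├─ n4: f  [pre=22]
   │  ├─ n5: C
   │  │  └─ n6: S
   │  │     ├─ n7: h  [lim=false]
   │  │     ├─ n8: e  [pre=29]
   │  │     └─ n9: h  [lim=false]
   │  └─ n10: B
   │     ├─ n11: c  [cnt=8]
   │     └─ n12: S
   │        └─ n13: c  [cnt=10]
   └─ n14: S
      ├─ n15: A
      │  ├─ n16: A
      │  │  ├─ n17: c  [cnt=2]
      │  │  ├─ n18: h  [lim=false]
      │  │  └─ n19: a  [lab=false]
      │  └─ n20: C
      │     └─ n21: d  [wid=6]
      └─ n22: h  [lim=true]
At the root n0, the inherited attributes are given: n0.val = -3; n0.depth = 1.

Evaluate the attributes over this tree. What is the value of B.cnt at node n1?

1. n0.val = -3  [given at root]
2. n0.depth = 1  [given at root]
3. n2.pre = 29  [terminal]
4. n4.pre = 22  [terminal]
5. n6.val = 20  [20]
6. n6.depth = 18  [18]
7. n7.lim = false  [terminal]
8. n8.pre = 29  [terminal]
9. n9.lim = false  [terminal]
10. n6.live = "ky"  ["ky"]
11. n5.ok = -8  [len(S.live) - 10]
12. n5.mk = -5  [len(S.live) - 7]
13. n11.cnt = 8  [terminal]
14. n12.val = 20  [20]
15. n12.depth = 20  [c.cnt + 12]
16. n13.cnt = 10  [terminal]
17. n12.live = "wx"  ["wx"]
18. n10.cnt = 11  [c.cnt * 2 - 5]
19. n10.idx = true  [true]
20. n10.tag = -6  [c.cnt - 14]
21. n3.ok = 17  [C₁.ok + C₁.mk + 30]
22. n3.mk = 12  [12]
23. n14.val = 22  [C.ok + 5]
24. n14.depth = 17  [C.mk * 3 - 19]
25. n15.tag = 7  [7]
26. n16.tag = 15  [A₀.tag * -1 + 22]
27. n17.cnt = 2  [terminal]
28. n18.lim = false  [terminal]
29. n19.lab = false  [terminal]
30. n16.mk = false  [a.lab == true]
31. n16.ok = 11  [(if a.lab then c.cnt else A.tag) - 4]
32. n16.cnt = 16  [c.cnt + 14]
33. n21.wid = 6  [terminal]
34. n20.ok = 3  [d.wid - 3]
35. n20.mk = -6  [-6]
36. n15.mk = true  [A₁.ok > 10]
37. n15.ok = 4  [(if A₁.mk then A₀.tag else A₁.cnt) - 12]
38. n15.cnt = 26  [A₁.cnt * -1 + 42]
39. n22.lim = true  [terminal]
40. n14.live = "qr"  ["qr"]
41. n1.cnt = -5  [C.ok * 2 - 39]
42. n1.idx = true  [true]
43. n1.tag = -6  [C.ok * -1 + 11]
44. n0.live = "pu"  ["pu"]

-5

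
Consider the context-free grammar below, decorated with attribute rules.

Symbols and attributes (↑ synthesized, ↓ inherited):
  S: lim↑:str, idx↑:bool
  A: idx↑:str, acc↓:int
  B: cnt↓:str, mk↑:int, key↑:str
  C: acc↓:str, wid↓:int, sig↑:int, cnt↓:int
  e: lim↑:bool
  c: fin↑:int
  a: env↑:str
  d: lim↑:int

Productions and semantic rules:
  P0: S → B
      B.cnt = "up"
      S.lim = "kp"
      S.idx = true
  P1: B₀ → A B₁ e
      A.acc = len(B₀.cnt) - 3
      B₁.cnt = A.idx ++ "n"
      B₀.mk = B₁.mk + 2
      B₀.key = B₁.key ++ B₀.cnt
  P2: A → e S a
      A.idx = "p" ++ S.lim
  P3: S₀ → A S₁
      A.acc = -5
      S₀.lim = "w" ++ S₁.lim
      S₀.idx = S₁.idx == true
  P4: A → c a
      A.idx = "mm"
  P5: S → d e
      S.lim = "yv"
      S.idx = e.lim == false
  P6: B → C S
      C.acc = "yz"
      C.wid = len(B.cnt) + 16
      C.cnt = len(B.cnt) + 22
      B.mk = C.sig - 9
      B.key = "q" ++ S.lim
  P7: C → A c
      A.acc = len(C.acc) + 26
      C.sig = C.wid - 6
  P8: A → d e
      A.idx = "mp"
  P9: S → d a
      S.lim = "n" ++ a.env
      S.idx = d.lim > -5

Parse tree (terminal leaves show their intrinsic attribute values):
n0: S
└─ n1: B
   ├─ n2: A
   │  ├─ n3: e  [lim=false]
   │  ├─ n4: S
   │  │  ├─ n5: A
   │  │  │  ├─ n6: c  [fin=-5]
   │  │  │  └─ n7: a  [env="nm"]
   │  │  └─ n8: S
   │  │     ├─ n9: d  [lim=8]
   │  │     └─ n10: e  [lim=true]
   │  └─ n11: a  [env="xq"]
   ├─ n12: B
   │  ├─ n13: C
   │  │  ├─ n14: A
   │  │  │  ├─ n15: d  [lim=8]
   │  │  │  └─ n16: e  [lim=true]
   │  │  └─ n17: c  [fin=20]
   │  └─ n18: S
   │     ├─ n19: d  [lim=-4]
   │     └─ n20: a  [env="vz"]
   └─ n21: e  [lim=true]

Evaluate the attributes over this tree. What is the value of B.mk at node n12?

6

1. n1.cnt = "up"  ["up"]
2. n2.acc = -1  [len(B₀.cnt) - 3]
3. n3.lim = false  [terminal]
4. n5.acc = -5  [-5]
5. n6.fin = -5  [terminal]
6. n7.env = "nm"  [terminal]
7. n5.idx = "mm"  ["mm"]
8. n9.lim = 8  [terminal]
9. n10.lim = true  [terminal]
10. n8.lim = "yv"  ["yv"]
11. n8.idx = false  [e.lim == false]
12. n4.lim = "wyv"  ["w" ++ S₁.lim]
13. n4.idx = false  [S₁.idx == true]
14. n11.env = "xq"  [terminal]
15. n2.idx = "pwyv"  ["p" ++ S.lim]
16. n12.cnt = "pwyvn"  [A.idx ++ "n"]
17. n13.acc = "yz"  ["yz"]
18. n13.wid = 21  [len(B.cnt) + 16]
19. n13.cnt = 27  [len(B.cnt) + 22]
20. n14.acc = 28  [len(C.acc) + 26]
21. n15.lim = 8  [terminal]
22. n16.lim = true  [terminal]
23. n14.idx = "mp"  ["mp"]
24. n17.fin = 20  [terminal]
25. n13.sig = 15  [C.wid - 6]
26. n19.lim = -4  [terminal]
27. n20.env = "vz"  [terminal]
28. n18.lim = "nvz"  ["n" ++ a.env]
29. n18.idx = true  [d.lim > -5]
30. n12.mk = 6  [C.sig - 9]
31. n12.key = "qnvz"  ["q" ++ S.lim]
32. n21.lim = true  [terminal]
33. n1.mk = 8  [B₁.mk + 2]
34. n1.key = "qnvzup"  [B₁.key ++ B₀.cnt]
35. n0.lim = "kp"  ["kp"]
36. n0.idx = true  [true]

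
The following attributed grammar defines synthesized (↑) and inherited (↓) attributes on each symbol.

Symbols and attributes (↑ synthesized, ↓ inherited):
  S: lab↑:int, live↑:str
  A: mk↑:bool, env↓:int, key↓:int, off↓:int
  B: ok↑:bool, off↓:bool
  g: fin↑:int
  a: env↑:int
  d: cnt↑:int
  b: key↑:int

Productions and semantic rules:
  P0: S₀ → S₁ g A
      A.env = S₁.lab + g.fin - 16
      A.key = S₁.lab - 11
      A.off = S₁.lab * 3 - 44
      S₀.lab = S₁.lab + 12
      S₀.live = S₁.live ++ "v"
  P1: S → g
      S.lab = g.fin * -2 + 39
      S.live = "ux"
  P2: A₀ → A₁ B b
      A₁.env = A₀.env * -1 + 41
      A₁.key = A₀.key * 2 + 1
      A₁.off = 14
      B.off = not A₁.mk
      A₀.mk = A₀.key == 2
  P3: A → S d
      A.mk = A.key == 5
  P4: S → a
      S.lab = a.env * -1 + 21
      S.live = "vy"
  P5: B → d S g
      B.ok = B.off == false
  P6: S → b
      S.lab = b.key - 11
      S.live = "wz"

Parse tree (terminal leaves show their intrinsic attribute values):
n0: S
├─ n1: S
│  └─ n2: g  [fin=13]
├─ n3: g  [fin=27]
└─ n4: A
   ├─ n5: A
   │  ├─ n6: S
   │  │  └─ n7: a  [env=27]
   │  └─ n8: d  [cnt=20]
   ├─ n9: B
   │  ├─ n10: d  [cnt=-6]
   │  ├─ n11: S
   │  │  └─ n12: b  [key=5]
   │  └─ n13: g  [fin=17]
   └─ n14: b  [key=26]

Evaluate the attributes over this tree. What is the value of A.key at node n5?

1. n2.fin = 13  [terminal]
2. n1.lab = 13  [g.fin * -2 + 39]
3. n1.live = "ux"  ["ux"]
4. n3.fin = 27  [terminal]
5. n4.env = 24  [S₁.lab + g.fin - 16]
6. n4.key = 2  [S₁.lab - 11]
7. n4.off = -5  [S₁.lab * 3 - 44]
8. n5.env = 17  [A₀.env * -1 + 41]
9. n5.key = 5  [A₀.key * 2 + 1]
10. n5.off = 14  [14]
11. n7.env = 27  [terminal]
12. n6.lab = -6  [a.env * -1 + 21]
13. n6.live = "vy"  ["vy"]
14. n8.cnt = 20  [terminal]
15. n5.mk = true  [A.key == 5]
16. n9.off = false  [not A₁.mk]
17. n10.cnt = -6  [terminal]
18. n12.key = 5  [terminal]
19. n11.lab = -6  [b.key - 11]
20. n11.live = "wz"  ["wz"]
21. n13.fin = 17  [terminal]
22. n9.ok = true  [B.off == false]
23. n14.key = 26  [terminal]
24. n4.mk = true  [A₀.key == 2]
25. n0.lab = 25  [S₁.lab + 12]
26. n0.live = "uxv"  [S₁.live ++ "v"]

5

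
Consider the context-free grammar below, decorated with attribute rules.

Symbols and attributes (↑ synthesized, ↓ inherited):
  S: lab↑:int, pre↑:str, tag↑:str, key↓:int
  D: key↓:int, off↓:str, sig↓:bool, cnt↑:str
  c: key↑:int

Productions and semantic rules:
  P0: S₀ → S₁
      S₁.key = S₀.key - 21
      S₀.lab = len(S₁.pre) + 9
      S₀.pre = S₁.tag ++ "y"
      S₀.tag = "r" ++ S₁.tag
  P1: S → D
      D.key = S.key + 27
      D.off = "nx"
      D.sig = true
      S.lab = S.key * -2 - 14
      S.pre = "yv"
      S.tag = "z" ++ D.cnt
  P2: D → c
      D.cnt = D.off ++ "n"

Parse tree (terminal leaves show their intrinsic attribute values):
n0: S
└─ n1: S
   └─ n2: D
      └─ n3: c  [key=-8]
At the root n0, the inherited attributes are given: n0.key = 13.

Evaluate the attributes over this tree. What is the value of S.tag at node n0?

"rznxn"

1. n0.key = 13  [given at root]
2. n1.key = -8  [S₀.key - 21]
3. n2.key = 19  [S.key + 27]
4. n2.off = "nx"  ["nx"]
5. n2.sig = true  [true]
6. n3.key = -8  [terminal]
7. n2.cnt = "nxn"  [D.off ++ "n"]
8. n1.lab = 2  [S.key * -2 - 14]
9. n1.pre = "yv"  ["yv"]
10. n1.tag = "znxn"  ["z" ++ D.cnt]
11. n0.lab = 11  [len(S₁.pre) + 9]
12. n0.pre = "znxny"  [S₁.tag ++ "y"]
13. n0.tag = "rznxn"  ["r" ++ S₁.tag]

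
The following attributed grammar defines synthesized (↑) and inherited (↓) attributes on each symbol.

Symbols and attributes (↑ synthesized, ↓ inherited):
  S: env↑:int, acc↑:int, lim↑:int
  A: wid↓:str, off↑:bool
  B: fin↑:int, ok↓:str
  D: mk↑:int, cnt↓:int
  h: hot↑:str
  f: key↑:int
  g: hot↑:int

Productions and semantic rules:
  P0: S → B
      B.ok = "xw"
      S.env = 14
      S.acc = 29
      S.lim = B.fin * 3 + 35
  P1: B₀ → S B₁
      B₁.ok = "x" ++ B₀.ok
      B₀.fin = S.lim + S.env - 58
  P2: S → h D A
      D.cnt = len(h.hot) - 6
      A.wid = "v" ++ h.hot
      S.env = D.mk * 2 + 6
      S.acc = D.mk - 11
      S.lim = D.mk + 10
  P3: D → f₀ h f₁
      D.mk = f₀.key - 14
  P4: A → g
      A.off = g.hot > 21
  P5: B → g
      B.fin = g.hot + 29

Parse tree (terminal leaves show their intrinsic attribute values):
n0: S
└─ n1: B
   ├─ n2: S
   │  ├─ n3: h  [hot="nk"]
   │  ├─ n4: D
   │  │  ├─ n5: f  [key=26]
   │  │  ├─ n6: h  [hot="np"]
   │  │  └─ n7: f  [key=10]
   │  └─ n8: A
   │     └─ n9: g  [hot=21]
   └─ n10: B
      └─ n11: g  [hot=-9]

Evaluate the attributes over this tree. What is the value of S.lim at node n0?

17

1. n1.ok = "xw"  ["xw"]
2. n3.hot = "nk"  [terminal]
3. n4.cnt = -4  [len(h.hot) - 6]
4. n5.key = 26  [terminal]
5. n6.hot = "np"  [terminal]
6. n7.key = 10  [terminal]
7. n4.mk = 12  [f₀.key - 14]
8. n8.wid = "vnk"  ["v" ++ h.hot]
9. n9.hot = 21  [terminal]
10. n8.off = false  [g.hot > 21]
11. n2.env = 30  [D.mk * 2 + 6]
12. n2.acc = 1  [D.mk - 11]
13. n2.lim = 22  [D.mk + 10]
14. n10.ok = "xxw"  ["x" ++ B₀.ok]
15. n11.hot = -9  [terminal]
16. n10.fin = 20  [g.hot + 29]
17. n1.fin = -6  [S.lim + S.env - 58]
18. n0.env = 14  [14]
19. n0.acc = 29  [29]
20. n0.lim = 17  [B.fin * 3 + 35]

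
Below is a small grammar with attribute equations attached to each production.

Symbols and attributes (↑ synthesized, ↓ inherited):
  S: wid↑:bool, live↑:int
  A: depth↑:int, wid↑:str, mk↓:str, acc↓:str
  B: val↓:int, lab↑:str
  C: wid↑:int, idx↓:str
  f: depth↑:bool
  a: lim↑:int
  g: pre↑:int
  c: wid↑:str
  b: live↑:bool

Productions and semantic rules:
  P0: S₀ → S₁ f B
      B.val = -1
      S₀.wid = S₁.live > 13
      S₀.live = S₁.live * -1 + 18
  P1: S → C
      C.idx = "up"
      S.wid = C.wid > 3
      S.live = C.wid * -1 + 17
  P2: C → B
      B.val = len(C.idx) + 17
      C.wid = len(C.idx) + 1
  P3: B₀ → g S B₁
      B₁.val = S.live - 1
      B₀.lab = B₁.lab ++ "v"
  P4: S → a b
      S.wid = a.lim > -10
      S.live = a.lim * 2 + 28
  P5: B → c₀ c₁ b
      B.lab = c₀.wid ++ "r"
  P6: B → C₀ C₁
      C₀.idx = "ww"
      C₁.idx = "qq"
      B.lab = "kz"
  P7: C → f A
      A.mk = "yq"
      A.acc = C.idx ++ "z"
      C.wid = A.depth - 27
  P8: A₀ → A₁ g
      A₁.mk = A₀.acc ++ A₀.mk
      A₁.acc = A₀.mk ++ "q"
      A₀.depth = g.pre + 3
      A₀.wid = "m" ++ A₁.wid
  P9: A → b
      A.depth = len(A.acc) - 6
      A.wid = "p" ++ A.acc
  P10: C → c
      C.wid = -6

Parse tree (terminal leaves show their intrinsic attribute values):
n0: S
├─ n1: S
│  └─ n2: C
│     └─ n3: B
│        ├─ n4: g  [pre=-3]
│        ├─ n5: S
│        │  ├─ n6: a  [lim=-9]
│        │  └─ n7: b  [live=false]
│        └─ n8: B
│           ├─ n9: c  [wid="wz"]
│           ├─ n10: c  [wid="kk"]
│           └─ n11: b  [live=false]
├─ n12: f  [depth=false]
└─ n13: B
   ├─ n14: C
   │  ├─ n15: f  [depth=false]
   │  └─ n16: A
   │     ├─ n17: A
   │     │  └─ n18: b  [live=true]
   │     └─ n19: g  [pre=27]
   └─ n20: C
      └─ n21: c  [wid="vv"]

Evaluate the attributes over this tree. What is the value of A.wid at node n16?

"mpyqq"

1. n2.idx = "up"  ["up"]
2. n3.val = 19  [len(C.idx) + 17]
3. n4.pre = -3  [terminal]
4. n6.lim = -9  [terminal]
5. n7.live = false  [terminal]
6. n5.wid = true  [a.lim > -10]
7. n5.live = 10  [a.lim * 2 + 28]
8. n8.val = 9  [S.live - 1]
9. n9.wid = "wz"  [terminal]
10. n10.wid = "kk"  [terminal]
11. n11.live = false  [terminal]
12. n8.lab = "wzr"  [c₀.wid ++ "r"]
13. n3.lab = "wzrv"  [B₁.lab ++ "v"]
14. n2.wid = 3  [len(C.idx) + 1]
15. n1.wid = false  [C.wid > 3]
16. n1.live = 14  [C.wid * -1 + 17]
17. n12.depth = false  [terminal]
18. n13.val = -1  [-1]
19. n14.idx = "ww"  ["ww"]
20. n15.depth = false  [terminal]
21. n16.mk = "yq"  ["yq"]
22. n16.acc = "wwz"  [C.idx ++ "z"]
23. n17.mk = "wwzyq"  [A₀.acc ++ A₀.mk]
24. n17.acc = "yqq"  [A₀.mk ++ "q"]
25. n18.live = true  [terminal]
26. n17.depth = -3  [len(A.acc) - 6]
27. n17.wid = "pyqq"  ["p" ++ A.acc]
28. n19.pre = 27  [terminal]
29. n16.depth = 30  [g.pre + 3]
30. n16.wid = "mpyqq"  ["m" ++ A₁.wid]
31. n14.wid = 3  [A.depth - 27]
32. n20.idx = "qq"  ["qq"]
33. n21.wid = "vv"  [terminal]
34. n20.wid = -6  [-6]
35. n13.lab = "kz"  ["kz"]
36. n0.wid = true  [S₁.live > 13]
37. n0.live = 4  [S₁.live * -1 + 18]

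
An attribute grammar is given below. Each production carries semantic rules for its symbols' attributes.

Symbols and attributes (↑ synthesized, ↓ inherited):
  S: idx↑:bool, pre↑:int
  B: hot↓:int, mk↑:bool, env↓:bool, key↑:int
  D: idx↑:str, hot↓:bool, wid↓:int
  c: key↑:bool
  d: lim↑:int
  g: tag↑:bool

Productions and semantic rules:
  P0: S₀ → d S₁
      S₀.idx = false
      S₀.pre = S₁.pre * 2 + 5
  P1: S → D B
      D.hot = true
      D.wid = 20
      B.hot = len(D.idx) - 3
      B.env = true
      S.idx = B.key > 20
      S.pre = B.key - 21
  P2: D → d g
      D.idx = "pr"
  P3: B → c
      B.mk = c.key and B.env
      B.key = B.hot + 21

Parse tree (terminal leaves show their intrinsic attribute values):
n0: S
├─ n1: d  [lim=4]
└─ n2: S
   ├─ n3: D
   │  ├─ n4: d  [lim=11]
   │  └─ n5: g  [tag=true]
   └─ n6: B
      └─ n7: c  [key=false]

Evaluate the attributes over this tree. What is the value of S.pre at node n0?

3

1. n1.lim = 4  [terminal]
2. n3.hot = true  [true]
3. n3.wid = 20  [20]
4. n4.lim = 11  [terminal]
5. n5.tag = true  [terminal]
6. n3.idx = "pr"  ["pr"]
7. n6.hot = -1  [len(D.idx) - 3]
8. n6.env = true  [true]
9. n7.key = false  [terminal]
10. n6.mk = false  [c.key and B.env]
11. n6.key = 20  [B.hot + 21]
12. n2.idx = false  [B.key > 20]
13. n2.pre = -1  [B.key - 21]
14. n0.idx = false  [false]
15. n0.pre = 3  [S₁.pre * 2 + 5]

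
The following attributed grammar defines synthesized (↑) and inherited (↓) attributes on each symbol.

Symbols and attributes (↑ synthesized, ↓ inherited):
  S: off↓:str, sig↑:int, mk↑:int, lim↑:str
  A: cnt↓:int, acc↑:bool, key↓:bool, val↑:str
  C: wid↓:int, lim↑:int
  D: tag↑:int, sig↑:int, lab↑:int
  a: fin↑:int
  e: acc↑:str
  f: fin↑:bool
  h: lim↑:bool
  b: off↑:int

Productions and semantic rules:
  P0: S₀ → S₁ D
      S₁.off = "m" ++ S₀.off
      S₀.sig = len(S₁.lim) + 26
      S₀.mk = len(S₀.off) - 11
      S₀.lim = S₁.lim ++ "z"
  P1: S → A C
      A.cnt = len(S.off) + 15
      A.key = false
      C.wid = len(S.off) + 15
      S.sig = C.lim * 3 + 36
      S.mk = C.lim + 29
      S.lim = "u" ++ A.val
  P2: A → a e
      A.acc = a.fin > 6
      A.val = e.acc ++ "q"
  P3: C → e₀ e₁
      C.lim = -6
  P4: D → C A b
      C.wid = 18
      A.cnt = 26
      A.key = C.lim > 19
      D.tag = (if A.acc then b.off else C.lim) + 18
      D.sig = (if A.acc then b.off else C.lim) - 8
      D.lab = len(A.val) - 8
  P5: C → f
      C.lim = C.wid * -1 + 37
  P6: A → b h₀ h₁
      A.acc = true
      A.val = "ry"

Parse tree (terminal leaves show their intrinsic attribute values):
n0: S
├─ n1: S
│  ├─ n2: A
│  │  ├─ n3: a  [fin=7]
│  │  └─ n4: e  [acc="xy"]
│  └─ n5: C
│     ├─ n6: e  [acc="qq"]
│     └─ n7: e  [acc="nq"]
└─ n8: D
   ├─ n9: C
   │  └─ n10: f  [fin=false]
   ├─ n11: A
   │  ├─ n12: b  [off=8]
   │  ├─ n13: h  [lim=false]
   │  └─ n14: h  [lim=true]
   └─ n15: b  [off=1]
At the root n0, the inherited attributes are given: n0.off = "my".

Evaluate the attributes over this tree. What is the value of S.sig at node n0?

1. n0.off = "my"  [given at root]
2. n1.off = "mmy"  ["m" ++ S₀.off]
3. n2.cnt = 18  [len(S.off) + 15]
4. n2.key = false  [false]
5. n3.fin = 7  [terminal]
6. n4.acc = "xy"  [terminal]
7. n2.acc = true  [a.fin > 6]
8. n2.val = "xyq"  [e.acc ++ "q"]
9. n5.wid = 18  [len(S.off) + 15]
10. n6.acc = "qq"  [terminal]
11. n7.acc = "nq"  [terminal]
12. n5.lim = -6  [-6]
13. n1.sig = 18  [C.lim * 3 + 36]
14. n1.mk = 23  [C.lim + 29]
15. n1.lim = "uxyq"  ["u" ++ A.val]
16. n9.wid = 18  [18]
17. n10.fin = false  [terminal]
18. n9.lim = 19  [C.wid * -1 + 37]
19. n11.cnt = 26  [26]
20. n11.key = false  [C.lim > 19]
21. n12.off = 8  [terminal]
22. n13.lim = false  [terminal]
23. n14.lim = true  [terminal]
24. n11.acc = true  [true]
25. n11.val = "ry"  ["ry"]
26. n15.off = 1  [terminal]
27. n8.tag = 19  [(if A.acc then b.off else C.lim) + 18]
28. n8.sig = -7  [(if A.acc then b.off else C.lim) - 8]
29. n8.lab = -6  [len(A.val) - 8]
30. n0.sig = 30  [len(S₁.lim) + 26]
31. n0.mk = -9  [len(S₀.off) - 11]
32. n0.lim = "uxyqz"  [S₁.lim ++ "z"]

30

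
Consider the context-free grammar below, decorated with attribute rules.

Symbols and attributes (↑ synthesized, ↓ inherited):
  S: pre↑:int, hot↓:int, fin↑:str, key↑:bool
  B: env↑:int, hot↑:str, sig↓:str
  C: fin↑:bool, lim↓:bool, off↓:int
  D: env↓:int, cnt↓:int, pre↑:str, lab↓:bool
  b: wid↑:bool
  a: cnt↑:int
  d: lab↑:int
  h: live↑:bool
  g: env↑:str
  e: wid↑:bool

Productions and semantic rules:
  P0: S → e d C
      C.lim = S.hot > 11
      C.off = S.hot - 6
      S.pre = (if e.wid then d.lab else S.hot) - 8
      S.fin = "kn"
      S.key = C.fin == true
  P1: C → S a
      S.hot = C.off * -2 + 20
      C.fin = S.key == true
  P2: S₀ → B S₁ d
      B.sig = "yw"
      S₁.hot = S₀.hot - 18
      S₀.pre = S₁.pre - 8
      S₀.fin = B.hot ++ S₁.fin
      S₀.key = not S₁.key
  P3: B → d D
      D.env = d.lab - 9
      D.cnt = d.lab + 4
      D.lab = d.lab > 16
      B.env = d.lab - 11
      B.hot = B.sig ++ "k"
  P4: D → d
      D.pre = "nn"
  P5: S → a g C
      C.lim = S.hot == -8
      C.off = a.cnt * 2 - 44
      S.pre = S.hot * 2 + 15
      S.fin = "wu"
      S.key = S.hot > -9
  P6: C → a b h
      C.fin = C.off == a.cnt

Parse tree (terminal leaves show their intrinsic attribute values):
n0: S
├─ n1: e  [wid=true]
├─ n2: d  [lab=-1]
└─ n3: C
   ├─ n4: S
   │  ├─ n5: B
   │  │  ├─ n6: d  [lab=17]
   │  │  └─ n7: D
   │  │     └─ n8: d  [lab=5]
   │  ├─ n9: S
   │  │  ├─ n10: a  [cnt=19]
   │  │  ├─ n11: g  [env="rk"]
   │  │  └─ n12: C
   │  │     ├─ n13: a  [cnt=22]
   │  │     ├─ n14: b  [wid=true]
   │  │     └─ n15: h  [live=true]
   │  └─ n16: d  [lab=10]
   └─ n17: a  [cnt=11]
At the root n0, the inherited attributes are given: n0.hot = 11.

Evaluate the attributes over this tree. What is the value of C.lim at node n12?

true

1. n0.hot = 11  [given at root]
2. n1.wid = true  [terminal]
3. n2.lab = -1  [terminal]
4. n3.lim = false  [S.hot > 11]
5. n3.off = 5  [S.hot - 6]
6. n4.hot = 10  [C.off * -2 + 20]
7. n5.sig = "yw"  ["yw"]
8. n6.lab = 17  [terminal]
9. n7.env = 8  [d.lab - 9]
10. n7.cnt = 21  [d.lab + 4]
11. n7.lab = true  [d.lab > 16]
12. n8.lab = 5  [terminal]
13. n7.pre = "nn"  ["nn"]
14. n5.env = 6  [d.lab - 11]
15. n5.hot = "ywk"  [B.sig ++ "k"]
16. n9.hot = -8  [S₀.hot - 18]
17. n10.cnt = 19  [terminal]
18. n11.env = "rk"  [terminal]
19. n12.lim = true  [S.hot == -8]
20. n12.off = -6  [a.cnt * 2 - 44]
21. n13.cnt = 22  [terminal]
22. n14.wid = true  [terminal]
23. n15.live = true  [terminal]
24. n12.fin = false  [C.off == a.cnt]
25. n9.pre = -1  [S.hot * 2 + 15]
26. n9.fin = "wu"  ["wu"]
27. n9.key = true  [S.hot > -9]
28. n16.lab = 10  [terminal]
29. n4.pre = -9  [S₁.pre - 8]
30. n4.fin = "ywkwu"  [B.hot ++ S₁.fin]
31. n4.key = false  [not S₁.key]
32. n17.cnt = 11  [terminal]
33. n3.fin = false  [S.key == true]
34. n0.pre = -9  [(if e.wid then d.lab else S.hot) - 8]
35. n0.fin = "kn"  ["kn"]
36. n0.key = false  [C.fin == true]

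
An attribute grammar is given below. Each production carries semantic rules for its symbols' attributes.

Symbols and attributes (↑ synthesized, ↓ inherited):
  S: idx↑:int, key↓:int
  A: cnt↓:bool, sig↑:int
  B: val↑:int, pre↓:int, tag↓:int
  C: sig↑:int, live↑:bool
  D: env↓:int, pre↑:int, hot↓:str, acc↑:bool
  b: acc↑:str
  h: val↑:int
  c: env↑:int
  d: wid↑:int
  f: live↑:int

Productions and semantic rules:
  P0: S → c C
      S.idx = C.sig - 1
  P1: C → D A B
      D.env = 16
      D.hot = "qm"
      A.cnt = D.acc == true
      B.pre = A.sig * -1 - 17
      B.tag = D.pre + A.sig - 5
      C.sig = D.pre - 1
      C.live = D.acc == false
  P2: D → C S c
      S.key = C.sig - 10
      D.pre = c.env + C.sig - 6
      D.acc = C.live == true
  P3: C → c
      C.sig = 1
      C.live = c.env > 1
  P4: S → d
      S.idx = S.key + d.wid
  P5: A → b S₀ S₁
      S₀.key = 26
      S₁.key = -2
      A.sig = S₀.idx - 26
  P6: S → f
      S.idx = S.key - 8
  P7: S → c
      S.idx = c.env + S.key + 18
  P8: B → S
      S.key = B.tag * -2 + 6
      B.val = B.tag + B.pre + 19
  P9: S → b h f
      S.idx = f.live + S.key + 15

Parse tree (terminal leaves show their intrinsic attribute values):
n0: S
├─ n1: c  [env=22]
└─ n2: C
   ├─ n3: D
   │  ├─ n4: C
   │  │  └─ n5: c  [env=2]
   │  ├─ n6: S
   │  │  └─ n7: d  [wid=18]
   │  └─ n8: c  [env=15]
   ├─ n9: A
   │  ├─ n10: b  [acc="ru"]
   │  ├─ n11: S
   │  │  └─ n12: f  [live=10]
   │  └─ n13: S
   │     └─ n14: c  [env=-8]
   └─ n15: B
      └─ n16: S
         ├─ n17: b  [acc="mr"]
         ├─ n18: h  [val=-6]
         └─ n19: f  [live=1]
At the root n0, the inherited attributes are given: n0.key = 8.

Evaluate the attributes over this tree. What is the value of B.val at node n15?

1. n0.key = 8  [given at root]
2. n1.env = 22  [terminal]
3. n3.env = 16  [16]
4. n3.hot = "qm"  ["qm"]
5. n5.env = 2  [terminal]
6. n4.sig = 1  [1]
7. n4.live = true  [c.env > 1]
8. n6.key = -9  [C.sig - 10]
9. n7.wid = 18  [terminal]
10. n6.idx = 9  [S.key + d.wid]
11. n8.env = 15  [terminal]
12. n3.pre = 10  [c.env + C.sig - 6]
13. n3.acc = true  [C.live == true]
14. n9.cnt = true  [D.acc == true]
15. n10.acc = "ru"  [terminal]
16. n11.key = 26  [26]
17. n12.live = 10  [terminal]
18. n11.idx = 18  [S.key - 8]
19. n13.key = -2  [-2]
20. n14.env = -8  [terminal]
21. n13.idx = 8  [c.env + S.key + 18]
22. n9.sig = -8  [S₀.idx - 26]
23. n15.pre = -9  [A.sig * -1 - 17]
24. n15.tag = -3  [D.pre + A.sig - 5]
25. n16.key = 12  [B.tag * -2 + 6]
26. n17.acc = "mr"  [terminal]
27. n18.val = -6  [terminal]
28. n19.live = 1  [terminal]
29. n16.idx = 28  [f.live + S.key + 15]
30. n15.val = 7  [B.tag + B.pre + 19]
31. n2.sig = 9  [D.pre - 1]
32. n2.live = false  [D.acc == false]
33. n0.idx = 8  [C.sig - 1]

7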